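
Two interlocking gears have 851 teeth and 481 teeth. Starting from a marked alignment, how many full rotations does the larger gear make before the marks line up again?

The first common completion time is the LCM of the periods.
851 = 23 × 37
481 = 13 × 37
LCM(851, 481) = 13 × 23 × 37 = 11063.
Rotations for period 851: 11063 / 851 = 13.

13 rotations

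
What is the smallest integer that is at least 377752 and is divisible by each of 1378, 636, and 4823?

405132

The integer must be a common multiple of 1378, 636, and 4823, so a multiple of their LCM.
1378 = 2 × 13 × 53
636 = 2^2 × 3 × 53
4823 = 7 × 13 × 53
LCM(1378, 636, 4823) = 2^2 × 3 × 7 × 13 × 53 = 57876.
Smallest multiple of 57876 that is ≥ 377752: ⌈377752/57876⌉ × 57876 = 7 × 57876 = 405132.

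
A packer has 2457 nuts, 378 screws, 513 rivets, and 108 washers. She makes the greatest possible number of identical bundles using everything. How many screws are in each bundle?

14

Number of bundles = gcd(2457, 378, 513, 108).
2457 = 3^3 × 7 × 13
378 = 2 × 3^3 × 7
513 = 3^3 × 19
108 = 2^2 × 3^3
gcd(2457, 378, 513, 108) = 3^3 = 27.
screws per bundle = 378 / 27 = 14.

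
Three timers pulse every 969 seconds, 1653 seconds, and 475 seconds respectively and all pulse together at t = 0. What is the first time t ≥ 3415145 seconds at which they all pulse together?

3512625 seconds

Joint pulses occur at multiples of LCM(969, 1653, 475).
969 = 3 × 17 × 19
1653 = 3 × 19 × 29
475 = 5^2 × 19
LCM(969, 1653, 475) = 3 × 5^2 × 17 × 19 × 29 = 702525.
Smallest multiple of 702525 that is ≥ 3415145: ⌈3415145/702525⌉ × 702525 = 5 × 702525 = 3512625.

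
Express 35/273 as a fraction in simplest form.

35 = 5 × 7
273 = 3 × 7 × 13
gcd(35, 273) = 7.
Divide numerator and denominator by 7: 35/273 = 5/39.

5/39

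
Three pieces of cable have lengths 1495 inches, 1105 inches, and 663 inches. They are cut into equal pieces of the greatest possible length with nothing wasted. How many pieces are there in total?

Piece length = gcd(1495, 1105, 663).
1495 = 5 × 13 × 23
1105 = 5 × 13 × 17
663 = 3 × 13 × 17
gcd(1495, 1105, 663) = 13.
Total pieces = 1495/13 + 1105/13 + 663/13 = 115 + 85 + 51 = 251.

251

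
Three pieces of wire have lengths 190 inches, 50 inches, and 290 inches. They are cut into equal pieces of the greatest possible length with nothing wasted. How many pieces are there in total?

53

Piece length = gcd(190, 50, 290).
190 = 2 × 5 × 19
50 = 2 × 5^2
290 = 2 × 5 × 29
gcd(190, 50, 290) = 2 × 5 = 10.
Total pieces = 190/10 + 50/10 + 290/10 = 19 + 5 + 29 = 53.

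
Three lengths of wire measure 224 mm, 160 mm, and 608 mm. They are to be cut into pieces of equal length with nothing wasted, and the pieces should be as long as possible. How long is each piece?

32 mm

The greatest length dividing all of 224, 160, and 608 is their gcd.
224 = 2^5 × 7
160 = 2^5 × 5
608 = 2^5 × 19
gcd(224, 160, 608) = 2^5 = 32.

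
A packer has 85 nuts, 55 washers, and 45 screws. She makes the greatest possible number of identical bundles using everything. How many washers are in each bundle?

Number of bundles = gcd(85, 55, 45).
85 = 5 × 17
55 = 5 × 11
45 = 3^2 × 5
gcd(85, 55, 45) = 5.
washers per bundle = 55 / 5 = 11.

11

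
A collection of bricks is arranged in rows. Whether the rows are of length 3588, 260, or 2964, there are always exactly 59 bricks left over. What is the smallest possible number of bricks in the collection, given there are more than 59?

N − 59 must be a common multiple of 3588, 260, and 2964.
3588 = 2^2 × 3 × 13 × 23
260 = 2^2 × 5 × 13
2964 = 2^2 × 3 × 13 × 19
LCM(3588, 260, 2964) = 2^2 × 3 × 5 × 13 × 19 × 23 = 340860.
Smallest N > 59 is LCM + 59 = 340860 + 59 = 340919.

340919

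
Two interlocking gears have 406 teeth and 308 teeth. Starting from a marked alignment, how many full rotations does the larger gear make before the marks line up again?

The first common completion time is the LCM of the periods.
406 = 2 × 7 × 29
308 = 2^2 × 7 × 11
LCM(406, 308) = 2^2 × 7 × 11 × 29 = 8932.
Rotations for period 406: 8932 / 406 = 22.

22 rotations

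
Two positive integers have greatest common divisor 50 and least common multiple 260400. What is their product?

For any two positive integers, gcd × lcm = product = 50 × 260400 = 13020000.

13020000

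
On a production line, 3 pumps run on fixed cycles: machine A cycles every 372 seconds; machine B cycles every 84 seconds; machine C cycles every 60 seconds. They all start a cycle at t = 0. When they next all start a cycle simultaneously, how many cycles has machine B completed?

155 cycles

They are all back at their starting positions together after one LCM of the periods.
372 = 2^2 × 3 × 31
84 = 2^2 × 3 × 7
60 = 2^2 × 3 × 5
LCM(372, 84, 60) = 2^2 × 3 × 5 × 7 × 31 = 13020.
Cycles for period 84: 13020 / 84 = 155.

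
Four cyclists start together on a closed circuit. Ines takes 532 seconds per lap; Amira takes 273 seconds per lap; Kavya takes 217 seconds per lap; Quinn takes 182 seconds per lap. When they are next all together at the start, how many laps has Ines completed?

The first common completion time is the LCM of the periods.
532 = 2^2 × 7 × 19
273 = 3 × 7 × 13
217 = 7 × 31
182 = 2 × 7 × 13
LCM(532, 273, 217, 182) = 2^2 × 3 × 7 × 13 × 19 × 31 = 643188.
Laps for period 532: 643188 / 532 = 1209.

1209 laps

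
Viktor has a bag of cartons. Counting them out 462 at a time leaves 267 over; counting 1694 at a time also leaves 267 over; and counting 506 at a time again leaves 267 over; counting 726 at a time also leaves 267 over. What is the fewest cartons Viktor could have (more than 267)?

N − 267 must be a common multiple of 462, 1694, 506, and 726.
462 = 2 × 3 × 7 × 11
1694 = 2 × 7 × 11^2
506 = 2 × 11 × 23
726 = 2 × 3 × 11^2
LCM(462, 1694, 506, 726) = 2 × 3 × 7 × 11^2 × 23 = 116886.
Smallest N > 267 is LCM + 267 = 116886 + 267 = 117153.

117153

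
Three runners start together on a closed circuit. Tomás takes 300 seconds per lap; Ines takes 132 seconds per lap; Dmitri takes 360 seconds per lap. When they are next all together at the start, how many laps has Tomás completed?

The first common completion time is the LCM of the periods.
300 = 2^2 × 3 × 5^2
132 = 2^2 × 3 × 11
360 = 2^3 × 3^2 × 5
LCM(300, 132, 360) = 2^3 × 3^2 × 5^2 × 11 = 19800.
Laps for period 300: 19800 / 300 = 66.

66 laps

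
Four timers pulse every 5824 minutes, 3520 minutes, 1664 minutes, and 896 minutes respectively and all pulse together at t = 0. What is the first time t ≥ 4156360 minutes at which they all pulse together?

4484480 minutes

Joint pulses occur at multiples of LCM(5824, 3520, 1664, 896).
5824 = 2^6 × 7 × 13
3520 = 2^6 × 5 × 11
1664 = 2^7 × 13
896 = 2^7 × 7
LCM(5824, 3520, 1664, 896) = 2^7 × 5 × 7 × 11 × 13 = 640640.
Smallest multiple of 640640 that is ≥ 4156360: ⌈4156360/640640⌉ × 640640 = 7 × 640640 = 4484480.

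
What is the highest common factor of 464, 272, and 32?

464 = 2^4 × 29
272 = 2^4 × 17
32 = 2^5
gcd(464, 272, 32) = 2^4 = 16.

16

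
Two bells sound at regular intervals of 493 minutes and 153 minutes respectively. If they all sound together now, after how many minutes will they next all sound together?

We need the least common multiple of the intervals.
493 = 17 × 29
153 = 3^2 × 17
LCM(493, 153) = 3^2 × 17 × 29 = 4437.

4437 minutes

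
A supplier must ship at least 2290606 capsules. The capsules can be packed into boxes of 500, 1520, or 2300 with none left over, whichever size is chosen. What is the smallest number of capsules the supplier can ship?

2622000

The number of capsules must be a common multiple of 500, 1520, and 2300, so a multiple of their LCM.
500 = 2^2 × 5^3
1520 = 2^4 × 5 × 19
2300 = 2^2 × 5^2 × 23
LCM(500, 1520, 2300) = 2^4 × 5^3 × 19 × 23 = 874000.
Smallest multiple of 874000 that is ≥ 2290606: ⌈2290606/874000⌉ × 874000 = 3 × 874000 = 2622000.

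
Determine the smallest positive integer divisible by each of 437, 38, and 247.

437 = 19 × 23
38 = 2 × 19
247 = 13 × 19
LCM(437, 38, 247) = 2 × 13 × 19 × 23 = 11362.

11362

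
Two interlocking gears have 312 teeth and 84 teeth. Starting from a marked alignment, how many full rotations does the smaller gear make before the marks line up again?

All finish a whole number of cycles simultaneously at t = LCM of the periods.
312 = 2^3 × 3 × 13
84 = 2^2 × 3 × 7
LCM(312, 84) = 2^3 × 3 × 7 × 13 = 2184.
Rotations for period 84: 2184 / 84 = 26.

26 rotations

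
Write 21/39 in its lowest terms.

7/13

21 = 3 × 7
39 = 3 × 13
gcd(21, 39) = 3.
Divide numerator and denominator by 3: 21/39 = 7/13.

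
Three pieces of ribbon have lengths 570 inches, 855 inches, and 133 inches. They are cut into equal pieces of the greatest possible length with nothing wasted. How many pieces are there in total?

Piece length = gcd(570, 855, 133).
570 = 2 × 3 × 5 × 19
855 = 3^2 × 5 × 19
133 = 7 × 19
gcd(570, 855, 133) = 19.
Total pieces = 570/19 + 855/19 + 133/19 = 30 + 45 + 7 = 82.

82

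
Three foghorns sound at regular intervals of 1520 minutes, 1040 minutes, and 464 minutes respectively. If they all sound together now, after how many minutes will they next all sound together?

573040 minutes

The first simultaneous occurrence is after LCM of the individual periods.
1520 = 2^4 × 5 × 19
1040 = 2^4 × 5 × 13
464 = 2^4 × 29
LCM(1520, 1040, 464) = 2^4 × 5 × 13 × 19 × 29 = 573040.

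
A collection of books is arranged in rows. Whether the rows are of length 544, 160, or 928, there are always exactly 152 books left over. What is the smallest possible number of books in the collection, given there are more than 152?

N − 152 must be a common multiple of 544, 160, and 928.
544 = 2^5 × 17
160 = 2^5 × 5
928 = 2^5 × 29
LCM(544, 160, 928) = 2^5 × 5 × 17 × 29 = 78880.
Smallest N > 152 is LCM + 152 = 78880 + 152 = 79032.

79032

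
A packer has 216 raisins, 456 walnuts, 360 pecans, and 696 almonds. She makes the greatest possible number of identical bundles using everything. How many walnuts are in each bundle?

Number of bundles = gcd(216, 456, 360, 696).
216 = 2^3 × 3^3
456 = 2^3 × 3 × 19
360 = 2^3 × 3^2 × 5
696 = 2^3 × 3 × 29
gcd(216, 456, 360, 696) = 2^3 × 3 = 24.
walnuts per bundle = 456 / 24 = 19.

19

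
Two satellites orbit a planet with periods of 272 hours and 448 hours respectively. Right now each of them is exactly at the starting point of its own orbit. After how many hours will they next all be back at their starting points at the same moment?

7616 hours

The first simultaneous occurrence is after LCM of the individual periods.
272 = 2^4 × 17
448 = 2^6 × 7
LCM(272, 448) = 2^6 × 7 × 17 = 7616.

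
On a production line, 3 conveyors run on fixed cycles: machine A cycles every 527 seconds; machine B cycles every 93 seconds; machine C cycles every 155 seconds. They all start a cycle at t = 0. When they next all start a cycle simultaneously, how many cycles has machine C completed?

51 cycles

The first common completion time is the LCM of the periods.
527 = 17 × 31
93 = 3 × 31
155 = 5 × 31
LCM(527, 93, 155) = 3 × 5 × 17 × 31 = 7905.
Cycles for period 155: 7905 / 155 = 51.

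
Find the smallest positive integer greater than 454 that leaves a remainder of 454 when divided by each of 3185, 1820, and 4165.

217034

N − 454 must be a common multiple of 3185, 1820, and 4165.
3185 = 5 × 7^2 × 13
1820 = 2^2 × 5 × 7 × 13
4165 = 5 × 7^2 × 17
LCM(3185, 1820, 4165) = 2^2 × 5 × 7^2 × 13 × 17 = 216580.
Smallest N > 454 is LCM + 454 = 216580 + 454 = 217034.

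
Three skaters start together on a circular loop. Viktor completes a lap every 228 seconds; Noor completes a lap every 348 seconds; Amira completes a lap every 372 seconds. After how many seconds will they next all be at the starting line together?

The first simultaneous occurrence is after LCM of the individual periods.
228 = 2^2 × 3 × 19
348 = 2^2 × 3 × 29
372 = 2^2 × 3 × 31
LCM(228, 348, 372) = 2^2 × 3 × 19 × 29 × 31 = 204972.

204972 seconds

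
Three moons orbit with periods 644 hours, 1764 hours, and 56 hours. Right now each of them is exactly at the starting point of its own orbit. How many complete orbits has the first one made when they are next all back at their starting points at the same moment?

126 orbits

The first common completion time is the LCM of the periods.
644 = 2^2 × 7 × 23
1764 = 2^2 × 3^2 × 7^2
56 = 2^3 × 7
LCM(644, 1764, 56) = 2^3 × 3^2 × 7^2 × 23 = 81144.
Orbits for period 644: 81144 / 644 = 126.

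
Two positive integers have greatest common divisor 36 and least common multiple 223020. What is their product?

8028720

For any two positive integers, gcd × lcm = product = 36 × 223020 = 8028720.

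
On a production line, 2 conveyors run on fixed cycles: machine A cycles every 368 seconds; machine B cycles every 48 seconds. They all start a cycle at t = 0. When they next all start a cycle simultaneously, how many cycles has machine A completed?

3 cycles

The first common completion time is the LCM of the periods.
368 = 2^4 × 23
48 = 2^4 × 3
LCM(368, 48) = 2^4 × 3 × 23 = 1104.
Cycles for period 368: 1104 / 368 = 3.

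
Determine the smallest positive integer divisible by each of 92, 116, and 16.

92 = 2^2 × 23
116 = 2^2 × 29
16 = 2^4
LCM(92, 116, 16) = 2^4 × 23 × 29 = 10672.

10672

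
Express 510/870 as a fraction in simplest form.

510 = 2 × 3 × 5 × 17
870 = 2 × 3 × 5 × 29
gcd(510, 870) = 2 × 3 × 5 = 30.
Divide numerator and denominator by 30: 510/870 = 17/29.

17/29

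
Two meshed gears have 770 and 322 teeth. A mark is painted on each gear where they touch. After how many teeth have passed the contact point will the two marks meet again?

They coincide at every common multiple of the periods; the first is the LCM.
770 = 2 × 5 × 7 × 11
322 = 2 × 7 × 23
LCM(770, 322) = 2 × 5 × 7 × 11 × 23 = 17710.

17710 teeth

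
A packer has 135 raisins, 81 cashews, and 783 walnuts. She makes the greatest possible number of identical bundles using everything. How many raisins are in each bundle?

5

Number of bundles = gcd(135, 81, 783).
135 = 3^3 × 5
81 = 3^4
783 = 3^3 × 29
gcd(135, 81, 783) = 3^3 = 27.
raisins per bundle = 135 / 27 = 5.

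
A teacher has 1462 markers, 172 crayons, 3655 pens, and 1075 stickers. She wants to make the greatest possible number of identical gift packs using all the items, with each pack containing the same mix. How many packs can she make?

43 packs

The pack count must divide each quantity, so the greatest is gcd(1462, 172, 3655, 1075).
1462 = 2 × 17 × 43
172 = 2^2 × 43
3655 = 5 × 17 × 43
1075 = 5^2 × 43
gcd(1462, 172, 3655, 1075) = 43.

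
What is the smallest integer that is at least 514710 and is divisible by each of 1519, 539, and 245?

584815

The integer must be a common multiple of 1519, 539, and 245, so a multiple of their LCM.
1519 = 7^2 × 31
539 = 7^2 × 11
245 = 5 × 7^2
LCM(1519, 539, 245) = 5 × 7^2 × 11 × 31 = 83545.
Smallest multiple of 83545 that is ≥ 514710: ⌈514710/83545⌉ × 83545 = 7 × 83545 = 584815.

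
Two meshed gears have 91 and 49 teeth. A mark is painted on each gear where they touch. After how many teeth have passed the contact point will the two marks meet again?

637 teeth

They coincide at every common multiple of the periods; the first is the LCM.
91 = 7 × 13
49 = 7^2
LCM(91, 49) = 7^2 × 13 = 637.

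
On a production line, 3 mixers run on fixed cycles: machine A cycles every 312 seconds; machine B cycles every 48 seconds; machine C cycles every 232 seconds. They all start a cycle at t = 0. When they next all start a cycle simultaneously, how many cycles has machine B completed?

377 cycles

They are all back at their starting positions together after one LCM of the periods.
312 = 2^3 × 3 × 13
48 = 2^4 × 3
232 = 2^3 × 29
LCM(312, 48, 232) = 2^4 × 3 × 13 × 29 = 18096.
Cycles for period 48: 18096 / 48 = 377.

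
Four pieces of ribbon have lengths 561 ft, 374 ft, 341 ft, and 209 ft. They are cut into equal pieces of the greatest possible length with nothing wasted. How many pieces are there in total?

Piece length = gcd(561, 374, 341, 209).
561 = 3 × 11 × 17
374 = 2 × 11 × 17
341 = 11 × 31
209 = 11 × 19
gcd(561, 374, 341, 209) = 11.
Total pieces = 561/11 + 374/11 + 341/11 + 209/11 = 51 + 34 + 31 + 19 = 135.

135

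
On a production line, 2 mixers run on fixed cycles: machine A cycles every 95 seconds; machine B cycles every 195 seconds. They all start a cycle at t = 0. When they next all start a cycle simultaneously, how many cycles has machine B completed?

19 cycles

All finish a whole number of cycles simultaneously at t = LCM of the periods.
95 = 5 × 19
195 = 3 × 5 × 13
LCM(95, 195) = 3 × 5 × 13 × 19 = 3705.
Cycles for period 195: 3705 / 195 = 19.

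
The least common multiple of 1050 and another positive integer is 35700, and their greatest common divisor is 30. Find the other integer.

gcd × lcm = product of the two integers, so the other integer is (30 × 35700) / 1050 = 1020.

1020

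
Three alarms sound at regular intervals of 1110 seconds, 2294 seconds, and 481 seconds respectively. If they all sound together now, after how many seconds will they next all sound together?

They coincide at every common multiple of the periods; the first is the LCM.
1110 = 2 × 3 × 5 × 37
2294 = 2 × 31 × 37
481 = 13 × 37
LCM(1110, 2294, 481) = 2 × 3 × 5 × 13 × 31 × 37 = 447330.

447330 seconds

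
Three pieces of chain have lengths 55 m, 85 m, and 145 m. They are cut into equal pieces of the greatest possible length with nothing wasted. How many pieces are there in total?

Piece length = gcd(55, 85, 145).
55 = 5 × 11
85 = 5 × 17
145 = 5 × 29
gcd(55, 85, 145) = 5.
Total pieces = 55/5 + 85/5 + 145/5 = 11 + 17 + 29 = 57.

57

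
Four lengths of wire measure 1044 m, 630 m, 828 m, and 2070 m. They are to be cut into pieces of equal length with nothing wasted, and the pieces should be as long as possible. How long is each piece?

The greatest length dividing all of 1044, 630, 828, and 2070 is their gcd.
1044 = 2^2 × 3^2 × 29
630 = 2 × 3^2 × 5 × 7
828 = 2^2 × 3^2 × 23
2070 = 2 × 3^2 × 5 × 23
gcd(1044, 630, 828, 2070) = 2 × 3^2 = 18.

18 m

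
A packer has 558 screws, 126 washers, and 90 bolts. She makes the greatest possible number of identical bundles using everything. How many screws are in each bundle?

31

Number of bundles = gcd(558, 126, 90).
558 = 2 × 3^2 × 31
126 = 2 × 3^2 × 7
90 = 2 × 3^2 × 5
gcd(558, 126, 90) = 2 × 3^2 = 18.
screws per bundle = 558 / 18 = 31.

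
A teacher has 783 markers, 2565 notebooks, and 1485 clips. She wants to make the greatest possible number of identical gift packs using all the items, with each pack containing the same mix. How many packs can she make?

27 packs

The pack count must divide each quantity, so the greatest is gcd(783, 2565, 1485).
783 = 3^3 × 29
2565 = 3^3 × 5 × 19
1485 = 3^3 × 5 × 11
gcd(783, 2565, 1485) = 3^3 = 27.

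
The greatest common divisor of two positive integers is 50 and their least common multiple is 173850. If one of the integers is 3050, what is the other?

For two integers, gcd × lcm = product, so the other is (50 × 173850) / 3050 = 8692500 / 3050 = 2850.

2850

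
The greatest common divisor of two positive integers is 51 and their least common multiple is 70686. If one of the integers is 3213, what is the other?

1122

For two integers, gcd × lcm = product, so the other is (51 × 70686) / 3213 = 3604986 / 3213 = 1122.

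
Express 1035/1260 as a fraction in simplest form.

1035 = 3^2 × 5 × 23
1260 = 2^2 × 3^2 × 5 × 7
gcd(1035, 1260) = 3^2 × 5 = 45.
Divide numerator and denominator by 45: 1035/1260 = 23/28.

23/28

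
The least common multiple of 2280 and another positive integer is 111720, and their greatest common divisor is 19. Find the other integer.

931

gcd × lcm = product of the two integers, so the other integer is (19 × 111720) / 2280 = 931.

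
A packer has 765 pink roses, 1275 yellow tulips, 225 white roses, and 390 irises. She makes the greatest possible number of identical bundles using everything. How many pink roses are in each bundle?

51

Number of bundles = gcd(765, 1275, 225, 390).
765 = 3^2 × 5 × 17
1275 = 3 × 5^2 × 17
225 = 3^2 × 5^2
390 = 2 × 3 × 5 × 13
gcd(765, 1275, 225, 390) = 3 × 5 = 15.
pink roses per bundle = 765 / 15 = 51.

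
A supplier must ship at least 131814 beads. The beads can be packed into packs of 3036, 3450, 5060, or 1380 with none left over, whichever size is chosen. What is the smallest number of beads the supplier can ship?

The number of beads must be a common multiple of 3036, 3450, 5060, and 1380, so a multiple of their LCM.
3036 = 2^2 × 3 × 11 × 23
3450 = 2 × 3 × 5^2 × 23
5060 = 2^2 × 5 × 11 × 23
1380 = 2^2 × 3 × 5 × 23
LCM(3036, 3450, 5060, 1380) = 2^2 × 3 × 5^2 × 11 × 23 = 75900.
Smallest multiple of 75900 that is ≥ 131814: ⌈131814/75900⌉ × 75900 = 2 × 75900 = 151800.

151800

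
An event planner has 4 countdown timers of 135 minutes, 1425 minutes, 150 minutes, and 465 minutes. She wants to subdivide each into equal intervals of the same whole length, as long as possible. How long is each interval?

15 minutes

The interval must divide each timer length; the longest such is the gcd.
135 = 3^3 × 5
1425 = 3 × 5^2 × 19
150 = 2 × 3 × 5^2
465 = 3 × 5 × 31
gcd(135, 1425, 150, 465) = 3 × 5 = 15.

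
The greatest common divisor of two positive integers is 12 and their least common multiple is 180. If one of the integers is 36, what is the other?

60

For two integers, gcd × lcm = product, so the other is (12 × 180) / 36 = 2160 / 36 = 60.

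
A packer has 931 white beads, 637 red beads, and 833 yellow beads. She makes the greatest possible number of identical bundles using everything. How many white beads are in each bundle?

19

Number of bundles = gcd(931, 637, 833).
931 = 7^2 × 19
637 = 7^2 × 13
833 = 7^2 × 17
gcd(931, 637, 833) = 7^2 = 49.
white beads per bundle = 931 / 49 = 19.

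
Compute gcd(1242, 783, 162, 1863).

1242 = 2 × 3^3 × 23
783 = 3^3 × 29
162 = 2 × 3^4
1863 = 3^4 × 23
gcd(1242, 783, 162, 1863) = 3^3 = 27.

27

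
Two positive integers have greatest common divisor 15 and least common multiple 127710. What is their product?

For any two positive integers, gcd × lcm = product = 15 × 127710 = 1915650.

1915650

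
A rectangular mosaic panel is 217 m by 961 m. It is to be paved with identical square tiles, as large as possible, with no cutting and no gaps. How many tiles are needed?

217

Tile side = gcd(217, 961).
217 = 7 × 31
961 = 31^2
gcd(217, 961) = 31.
Tiles: (217/31) × (961/31) = 7 × 31 = 217.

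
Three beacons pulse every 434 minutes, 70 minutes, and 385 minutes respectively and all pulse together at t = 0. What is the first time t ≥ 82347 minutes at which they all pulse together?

95480 minutes

Joint pulses occur at multiples of LCM(434, 70, 385).
434 = 2 × 7 × 31
70 = 2 × 5 × 7
385 = 5 × 7 × 11
LCM(434, 70, 385) = 2 × 5 × 7 × 11 × 31 = 23870.
Smallest multiple of 23870 that is ≥ 82347: ⌈82347/23870⌉ × 23870 = 4 × 23870 = 95480.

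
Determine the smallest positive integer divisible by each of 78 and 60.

780

78 = 2 × 3 × 13
60 = 2^2 × 3 × 5
LCM(78, 60) = 2^2 × 3 × 5 × 13 = 780.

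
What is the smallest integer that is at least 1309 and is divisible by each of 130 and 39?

The integer must be a common multiple of 130 and 39, so a multiple of their LCM.
130 = 2 × 5 × 13
39 = 3 × 13
LCM(130, 39) = 2 × 3 × 5 × 13 = 390.
Smallest multiple of 390 that is ≥ 1309: ⌈1309/390⌉ × 390 = 4 × 390 = 1560.

1560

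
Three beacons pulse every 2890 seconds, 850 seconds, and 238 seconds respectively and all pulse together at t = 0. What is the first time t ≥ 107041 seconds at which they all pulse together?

202300 seconds

Joint pulses occur at multiples of LCM(2890, 850, 238).
2890 = 2 × 5 × 17^2
850 = 2 × 5^2 × 17
238 = 2 × 7 × 17
LCM(2890, 850, 238) = 2 × 5^2 × 7 × 17^2 = 101150.
Smallest multiple of 101150 that is ≥ 107041: ⌈107041/101150⌉ × 101150 = 2 × 101150 = 202300.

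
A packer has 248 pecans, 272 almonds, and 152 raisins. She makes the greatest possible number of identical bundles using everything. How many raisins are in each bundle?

Number of bundles = gcd(248, 272, 152).
248 = 2^3 × 31
272 = 2^4 × 17
152 = 2^3 × 19
gcd(248, 272, 152) = 2^3 = 8.
raisins per bundle = 152 / 8 = 19.

19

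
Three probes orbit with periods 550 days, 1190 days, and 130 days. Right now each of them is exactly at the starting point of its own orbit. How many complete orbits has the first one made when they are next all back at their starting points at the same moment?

They are all back at their starting positions together after one LCM of the periods.
550 = 2 × 5^2 × 11
1190 = 2 × 5 × 7 × 17
130 = 2 × 5 × 13
LCM(550, 1190, 130) = 2 × 5^2 × 7 × 11 × 13 × 17 = 850850.
Orbits for period 550: 850850 / 550 = 1547.

1547 orbits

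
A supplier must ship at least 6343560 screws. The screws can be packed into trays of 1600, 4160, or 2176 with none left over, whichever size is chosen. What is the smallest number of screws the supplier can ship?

6364800

The number of screws must be a common multiple of 1600, 4160, and 2176, so a multiple of their LCM.
1600 = 2^6 × 5^2
4160 = 2^6 × 5 × 13
2176 = 2^7 × 17
LCM(1600, 4160, 2176) = 2^7 × 5^2 × 13 × 17 = 707200.
Smallest multiple of 707200 that is ≥ 6343560: ⌈6343560/707200⌉ × 707200 = 9 × 707200 = 6364800.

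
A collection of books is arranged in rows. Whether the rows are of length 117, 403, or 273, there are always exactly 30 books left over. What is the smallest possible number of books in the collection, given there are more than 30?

25419

N − 30 must be a common multiple of 117, 403, and 273.
117 = 3^2 × 13
403 = 13 × 31
273 = 3 × 7 × 13
LCM(117, 403, 273) = 3^2 × 7 × 13 × 31 = 25389.
Smallest N > 30 is LCM + 30 = 25389 + 30 = 25419.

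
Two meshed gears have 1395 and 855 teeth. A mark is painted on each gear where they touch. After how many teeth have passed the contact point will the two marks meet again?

They coincide at every common multiple of the periods; the first is the LCM.
1395 = 3^2 × 5 × 31
855 = 3^2 × 5 × 19
LCM(1395, 855) = 3^2 × 5 × 19 × 31 = 26505.

26505 teeth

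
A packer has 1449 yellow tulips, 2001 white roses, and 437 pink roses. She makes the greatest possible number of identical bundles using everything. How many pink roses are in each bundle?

Number of bundles = gcd(1449, 2001, 437).
1449 = 3^2 × 7 × 23
2001 = 3 × 23 × 29
437 = 19 × 23
gcd(1449, 2001, 437) = 23.
pink roses per bundle = 437 / 23 = 19.

19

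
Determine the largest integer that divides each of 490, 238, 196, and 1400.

490 = 2 × 5 × 7^2
238 = 2 × 7 × 17
196 = 2^2 × 7^2
1400 = 2^3 × 5^2 × 7
gcd(490, 238, 196, 1400) = 2 × 7 = 14.

14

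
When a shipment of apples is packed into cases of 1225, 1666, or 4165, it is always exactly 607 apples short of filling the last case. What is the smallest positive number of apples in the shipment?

41043

Being 607 short of a full case of size k means N ≡ −607 (mod k), i.e. N + 607 is a multiple of each size.
1225 = 5^2 × 7^2
1666 = 2 × 7^2 × 17
4165 = 5 × 7^2 × 17
LCM(1225, 1666, 4165) = 2 × 5^2 × 7^2 × 17 = 41650.
Smallest positive N is 41650 − 607 = 41043.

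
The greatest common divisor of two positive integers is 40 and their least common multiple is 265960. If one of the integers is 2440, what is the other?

4360

For two integers, gcd × lcm = product, so the other is (40 × 265960) / 2440 = 10638400 / 2440 = 4360.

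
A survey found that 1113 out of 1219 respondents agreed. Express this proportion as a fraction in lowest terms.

21/23

1113 = 3 × 7 × 53
1219 = 23 × 53
gcd(1113, 1219) = 53.
Divide numerator and denominator by 53: 1113/1219 = 21/23.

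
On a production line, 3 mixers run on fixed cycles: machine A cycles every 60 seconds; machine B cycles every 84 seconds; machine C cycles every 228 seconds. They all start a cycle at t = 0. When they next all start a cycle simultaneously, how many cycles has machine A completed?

133 cycles

They are all back at their starting positions together after one LCM of the periods.
60 = 2^2 × 3 × 5
84 = 2^2 × 3 × 7
228 = 2^2 × 3 × 19
LCM(60, 84, 228) = 2^2 × 3 × 5 × 7 × 19 = 7980.
Cycles for period 60: 7980 / 60 = 133.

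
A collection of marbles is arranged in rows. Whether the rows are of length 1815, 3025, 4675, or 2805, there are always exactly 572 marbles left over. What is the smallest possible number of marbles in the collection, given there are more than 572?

N − 572 must be a common multiple of 1815, 3025, 4675, and 2805.
1815 = 3 × 5 × 11^2
3025 = 5^2 × 11^2
4675 = 5^2 × 11 × 17
2805 = 3 × 5 × 11 × 17
LCM(1815, 3025, 4675, 2805) = 3 × 5^2 × 11^2 × 17 = 154275.
Smallest N > 572 is LCM + 572 = 154275 + 572 = 154847.

154847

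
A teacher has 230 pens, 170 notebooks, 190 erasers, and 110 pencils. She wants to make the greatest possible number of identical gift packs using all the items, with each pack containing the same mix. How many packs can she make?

10 packs

The pack count must divide each quantity, so the greatest is gcd(230, 170, 190, 110).
230 = 2 × 5 × 23
170 = 2 × 5 × 17
190 = 2 × 5 × 19
110 = 2 × 5 × 11
gcd(230, 170, 190, 110) = 2 × 5 = 10.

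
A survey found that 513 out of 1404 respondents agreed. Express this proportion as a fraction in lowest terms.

19/52

513 = 3^3 × 19
1404 = 2^2 × 3^3 × 13
gcd(513, 1404) = 3^3 = 27.
Divide numerator and denominator by 27: 513/1404 = 19/52.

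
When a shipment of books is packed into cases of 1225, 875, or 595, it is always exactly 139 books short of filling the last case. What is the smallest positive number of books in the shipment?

Being 139 short of a full case of size k means N ≡ −139 (mod k), i.e. N + 139 is a multiple of each size.
1225 = 5^2 × 7^2
875 = 5^3 × 7
595 = 5 × 7 × 17
LCM(1225, 875, 595) = 5^3 × 7^2 × 17 = 104125.
Smallest positive N is 104125 − 139 = 103986.

103986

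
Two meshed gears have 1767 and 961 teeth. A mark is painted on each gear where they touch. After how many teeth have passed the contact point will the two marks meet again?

54777 teeth

They coincide at every common multiple of the periods; the first is the LCM.
1767 = 3 × 19 × 31
961 = 31^2
LCM(1767, 961) = 3 × 19 × 31^2 = 54777.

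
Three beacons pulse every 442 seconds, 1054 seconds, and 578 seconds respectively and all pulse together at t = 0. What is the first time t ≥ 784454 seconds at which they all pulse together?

931736 seconds

Joint pulses occur at multiples of LCM(442, 1054, 578).
442 = 2 × 13 × 17
1054 = 2 × 17 × 31
578 = 2 × 17^2
LCM(442, 1054, 578) = 2 × 13 × 17^2 × 31 = 232934.
Smallest multiple of 232934 that is ≥ 784454: ⌈784454/232934⌉ × 232934 = 4 × 232934 = 931736.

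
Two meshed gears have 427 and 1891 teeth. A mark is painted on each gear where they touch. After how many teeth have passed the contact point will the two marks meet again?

13237 teeth

They coincide at every common multiple of the periods; the first is the LCM.
427 = 7 × 61
1891 = 31 × 61
LCM(427, 1891) = 7 × 31 × 61 = 13237.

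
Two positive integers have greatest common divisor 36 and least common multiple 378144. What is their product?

For any two positive integers, gcd × lcm = product = 36 × 378144 = 13613184.

13613184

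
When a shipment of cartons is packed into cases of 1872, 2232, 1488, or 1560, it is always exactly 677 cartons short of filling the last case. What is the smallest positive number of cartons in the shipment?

289483

Being 677 short of a full case of size k means N ≡ −677 (mod k), i.e. N + 677 is a multiple of each size.
1872 = 2^4 × 3^2 × 13
2232 = 2^3 × 3^2 × 31
1488 = 2^4 × 3 × 31
1560 = 2^3 × 3 × 5 × 13
LCM(1872, 2232, 1488, 1560) = 2^4 × 3^2 × 5 × 13 × 31 = 290160.
Smallest positive N is 290160 − 677 = 289483.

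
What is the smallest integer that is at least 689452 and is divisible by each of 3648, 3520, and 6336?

1203840

The integer must be a common multiple of 3648, 3520, and 6336, so a multiple of their LCM.
3648 = 2^6 × 3 × 19
3520 = 2^6 × 5 × 11
6336 = 2^6 × 3^2 × 11
LCM(3648, 3520, 6336) = 2^6 × 3^2 × 5 × 11 × 19 = 601920.
Smallest multiple of 601920 that is ≥ 689452: ⌈689452/601920⌉ × 601920 = 2 × 601920 = 1203840.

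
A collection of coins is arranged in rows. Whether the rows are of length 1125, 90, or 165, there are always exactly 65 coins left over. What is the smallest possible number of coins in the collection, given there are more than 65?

N − 65 must be a common multiple of 1125, 90, and 165.
1125 = 3^2 × 5^3
90 = 2 × 3^2 × 5
165 = 3 × 5 × 11
LCM(1125, 90, 165) = 2 × 3^2 × 5^3 × 11 = 24750.
Smallest N > 65 is LCM + 65 = 24750 + 65 = 24815.

24815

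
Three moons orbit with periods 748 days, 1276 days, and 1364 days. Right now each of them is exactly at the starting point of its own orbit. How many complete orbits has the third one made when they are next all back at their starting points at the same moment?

493 orbits

They are all back at their starting positions together after one LCM of the periods.
748 = 2^2 × 11 × 17
1276 = 2^2 × 11 × 29
1364 = 2^2 × 11 × 31
LCM(748, 1276, 1364) = 2^2 × 11 × 17 × 29 × 31 = 672452.
Orbits for period 1364: 672452 / 1364 = 493.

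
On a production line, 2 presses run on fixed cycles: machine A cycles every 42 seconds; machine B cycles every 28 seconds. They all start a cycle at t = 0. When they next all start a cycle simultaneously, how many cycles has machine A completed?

They are all back at their starting positions together after one LCM of the periods.
42 = 2 × 3 × 7
28 = 2^2 × 7
LCM(42, 28) = 2^2 × 3 × 7 = 84.
Cycles for period 42: 84 / 42 = 2.

2 cycles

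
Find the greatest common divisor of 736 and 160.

32

736 = 2^5 × 23
160 = 2^5 × 5
gcd(736, 160) = 2^5 = 32.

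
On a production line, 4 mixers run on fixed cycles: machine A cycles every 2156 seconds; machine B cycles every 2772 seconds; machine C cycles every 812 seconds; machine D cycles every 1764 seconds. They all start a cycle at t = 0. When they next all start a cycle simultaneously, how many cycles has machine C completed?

693 cycles

All finish a whole number of cycles simultaneously at t = LCM of the periods.
2156 = 2^2 × 7^2 × 11
2772 = 2^2 × 3^2 × 7 × 11
812 = 2^2 × 7 × 29
1764 = 2^2 × 3^2 × 7^2
LCM(2156, 2772, 812, 1764) = 2^2 × 3^2 × 7^2 × 11 × 29 = 562716.
Cycles for period 812: 562716 / 812 = 693.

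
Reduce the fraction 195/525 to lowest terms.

13/35

195 = 3 × 5 × 13
525 = 3 × 5^2 × 7
gcd(195, 525) = 3 × 5 = 15.
Divide numerator and denominator by 15: 195/525 = 13/35.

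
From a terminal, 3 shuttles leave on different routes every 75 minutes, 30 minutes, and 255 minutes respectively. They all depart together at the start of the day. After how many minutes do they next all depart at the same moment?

2550 minutes

They coincide at every common multiple of the periods; the first is the LCM.
75 = 3 × 5^2
30 = 2 × 3 × 5
255 = 3 × 5 × 17
LCM(75, 30, 255) = 2 × 3 × 5^2 × 17 = 2550.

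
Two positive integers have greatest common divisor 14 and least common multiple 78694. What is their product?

1101716

For any two positive integers, gcd × lcm = product = 14 × 78694 = 1101716.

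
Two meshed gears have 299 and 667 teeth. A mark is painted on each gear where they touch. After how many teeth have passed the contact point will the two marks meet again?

We need the least common multiple of the intervals.
299 = 13 × 23
667 = 23 × 29
LCM(299, 667) = 13 × 23 × 29 = 8671.

8671 teeth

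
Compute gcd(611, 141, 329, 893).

47

611 = 13 × 47
141 = 3 × 47
329 = 7 × 47
893 = 19 × 47
gcd(611, 141, 329, 893) = 47.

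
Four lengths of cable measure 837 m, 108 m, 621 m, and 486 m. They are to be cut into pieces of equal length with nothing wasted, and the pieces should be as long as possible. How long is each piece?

27 m

Each piece length must divide every original length, so the longest possible is gcd(837, 108, 621, 486).
837 = 3^3 × 31
108 = 2^2 × 3^3
621 = 3^3 × 23
486 = 2 × 3^5
gcd(837, 108, 621, 486) = 3^3 = 27.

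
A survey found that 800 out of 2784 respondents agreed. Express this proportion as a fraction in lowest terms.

800 = 2^5 × 5^2
2784 = 2^5 × 3 × 29
gcd(800, 2784) = 2^5 = 32.
Divide numerator and denominator by 32: 800/2784 = 25/87.

25/87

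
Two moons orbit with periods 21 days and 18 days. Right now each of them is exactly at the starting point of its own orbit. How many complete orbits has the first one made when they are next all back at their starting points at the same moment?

6 orbits

The first common completion time is the LCM of the periods.
21 = 3 × 7
18 = 2 × 3^2
LCM(21, 18) = 2 × 3^2 × 7 = 126.
Orbits for period 21: 126 / 21 = 6.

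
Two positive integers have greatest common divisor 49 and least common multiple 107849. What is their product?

For any two positive integers, gcd × lcm = product = 49 × 107849 = 5284601.

5284601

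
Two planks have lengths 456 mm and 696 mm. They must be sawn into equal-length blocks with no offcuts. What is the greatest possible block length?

24 mm

The block length must divide every plank, so the greatest is gcd(456, 696).
456 = 2^3 × 3 × 19
696 = 2^3 × 3 × 29
gcd(456, 696) = 2^3 × 3 = 24.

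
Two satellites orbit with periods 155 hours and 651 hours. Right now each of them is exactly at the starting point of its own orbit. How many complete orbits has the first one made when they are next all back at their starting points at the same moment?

21 orbits

The first common completion time is the LCM of the periods.
155 = 5 × 31
651 = 3 × 7 × 31
LCM(155, 651) = 3 × 5 × 7 × 31 = 3255.
Orbits for period 155: 3255 / 155 = 21.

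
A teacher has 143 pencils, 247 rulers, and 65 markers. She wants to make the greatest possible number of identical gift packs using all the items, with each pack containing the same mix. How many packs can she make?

13 packs

The pack count must divide each quantity, so the greatest is gcd(143, 247, 65).
143 = 11 × 13
247 = 13 × 19
65 = 5 × 13
gcd(143, 247, 65) = 13.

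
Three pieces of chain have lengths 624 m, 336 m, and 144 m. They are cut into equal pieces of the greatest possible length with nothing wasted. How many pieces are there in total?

Piece length = gcd(624, 336, 144).
624 = 2^4 × 3 × 13
336 = 2^4 × 3 × 7
144 = 2^4 × 3^2
gcd(624, 336, 144) = 2^4 × 3 = 48.
Total pieces = 624/48 + 336/48 + 144/48 = 13 + 7 + 3 = 23.

23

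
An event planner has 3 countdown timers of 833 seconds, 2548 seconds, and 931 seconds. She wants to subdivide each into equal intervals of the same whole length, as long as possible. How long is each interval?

49 seconds

The interval must divide each timer length; the longest such is the gcd.
833 = 7^2 × 17
2548 = 2^2 × 7^2 × 13
931 = 7^2 × 19
gcd(833, 2548, 931) = 7^2 = 49.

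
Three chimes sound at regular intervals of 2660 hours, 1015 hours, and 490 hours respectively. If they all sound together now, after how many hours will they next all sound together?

539980 hours

The first simultaneous occurrence is after LCM of the individual periods.
2660 = 2^2 × 5 × 7 × 19
1015 = 5 × 7 × 29
490 = 2 × 5 × 7^2
LCM(2660, 1015, 490) = 2^2 × 5 × 7^2 × 19 × 29 = 539980.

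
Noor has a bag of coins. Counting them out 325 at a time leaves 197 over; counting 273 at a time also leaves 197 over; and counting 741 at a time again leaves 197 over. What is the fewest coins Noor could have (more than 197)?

N − 197 must be a common multiple of 325, 273, and 741.
325 = 5^2 × 13
273 = 3 × 7 × 13
741 = 3 × 13 × 19
LCM(325, 273, 741) = 3 × 5^2 × 7 × 13 × 19 = 129675.
Smallest N > 197 is LCM + 197 = 129675 + 197 = 129872.

129872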